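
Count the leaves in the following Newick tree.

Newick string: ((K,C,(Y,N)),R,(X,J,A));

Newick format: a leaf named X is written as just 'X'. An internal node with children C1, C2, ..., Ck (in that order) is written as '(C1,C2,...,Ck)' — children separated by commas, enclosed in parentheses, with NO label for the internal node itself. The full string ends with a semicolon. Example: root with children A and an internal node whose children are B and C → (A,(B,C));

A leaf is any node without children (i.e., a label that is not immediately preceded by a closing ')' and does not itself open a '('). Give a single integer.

Answer: 8

Derivation:
Newick: ((K,C,(Y,N)),R,(X,J,A));
Scan left-to-right; a leaf is any maximal label run not followed by '(':
  pos 2: leaf 'K' → count = 1
  pos 4: leaf 'C' → count = 2
  pos 7: leaf 'Y' → count = 3
  pos 9: leaf 'N' → count = 4
  pos 13: leaf 'R' → count = 5
  pos 16: leaf 'X' → count = 6
  pos 18: leaf 'J' → count = 7
  pos 20: leaf 'A' → count = 8
Total leaves: 8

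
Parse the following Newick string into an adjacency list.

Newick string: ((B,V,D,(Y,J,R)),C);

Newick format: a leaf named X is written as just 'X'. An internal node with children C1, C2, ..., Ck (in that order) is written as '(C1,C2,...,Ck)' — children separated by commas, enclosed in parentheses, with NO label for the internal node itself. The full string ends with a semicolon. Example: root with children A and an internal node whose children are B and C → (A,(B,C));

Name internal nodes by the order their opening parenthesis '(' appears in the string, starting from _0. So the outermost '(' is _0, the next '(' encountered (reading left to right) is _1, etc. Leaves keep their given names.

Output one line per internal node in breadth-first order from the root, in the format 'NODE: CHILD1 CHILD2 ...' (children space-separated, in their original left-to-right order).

Answer: _0: _1 C
_1: B V D _2
_2: Y J R

Derivation:
Input: ((B,V,D,(Y,J,R)),C);
Scanning left-to-right, naming '(' by encounter order:
  pos 0: '(' -> open internal node _0 (depth 1)
  pos 1: '(' -> open internal node _1 (depth 2)
  pos 8: '(' -> open internal node _2 (depth 3)
  pos 14: ')' -> close internal node _2 (now at depth 2)
  pos 15: ')' -> close internal node _1 (now at depth 1)
  pos 18: ')' -> close internal node _0 (now at depth 0)
Total internal nodes: 3
BFS adjacency from root:
  _0: _1 C
  _1: B V D _2
  _2: Y J R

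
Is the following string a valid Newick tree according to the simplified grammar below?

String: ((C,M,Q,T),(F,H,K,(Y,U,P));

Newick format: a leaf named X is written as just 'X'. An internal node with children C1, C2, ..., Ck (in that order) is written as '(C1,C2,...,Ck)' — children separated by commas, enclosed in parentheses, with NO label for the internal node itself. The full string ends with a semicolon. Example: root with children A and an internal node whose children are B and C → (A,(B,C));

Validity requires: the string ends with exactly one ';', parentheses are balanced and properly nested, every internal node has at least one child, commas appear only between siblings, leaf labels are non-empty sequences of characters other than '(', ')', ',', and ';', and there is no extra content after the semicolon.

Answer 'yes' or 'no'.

Input: ((C,M,Q,T),(F,H,K,(Y,U,P));
Paren balance: 4 '(' vs 3 ')' MISMATCH
Ends with single ';': True
Full parse: FAILS (expected , or ) at pos 26)
Valid: False

Answer: no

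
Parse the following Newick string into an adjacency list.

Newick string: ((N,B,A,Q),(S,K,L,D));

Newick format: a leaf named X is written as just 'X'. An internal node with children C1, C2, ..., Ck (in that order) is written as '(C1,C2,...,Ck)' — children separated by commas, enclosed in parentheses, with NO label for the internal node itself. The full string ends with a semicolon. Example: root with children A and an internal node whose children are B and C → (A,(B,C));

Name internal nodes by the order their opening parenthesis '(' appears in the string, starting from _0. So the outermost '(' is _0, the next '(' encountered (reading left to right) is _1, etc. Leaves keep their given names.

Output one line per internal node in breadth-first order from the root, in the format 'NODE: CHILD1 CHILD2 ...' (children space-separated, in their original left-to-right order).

Input: ((N,B,A,Q),(S,K,L,D));
Scanning left-to-right, naming '(' by encounter order:
  pos 0: '(' -> open internal node _0 (depth 1)
  pos 1: '(' -> open internal node _1 (depth 2)
  pos 9: ')' -> close internal node _1 (now at depth 1)
  pos 11: '(' -> open internal node _2 (depth 2)
  pos 19: ')' -> close internal node _2 (now at depth 1)
  pos 20: ')' -> close internal node _0 (now at depth 0)
Total internal nodes: 3
BFS adjacency from root:
  _0: _1 _2
  _1: N B A Q
  _2: S K L D

Answer: _0: _1 _2
_1: N B A Q
_2: S K L D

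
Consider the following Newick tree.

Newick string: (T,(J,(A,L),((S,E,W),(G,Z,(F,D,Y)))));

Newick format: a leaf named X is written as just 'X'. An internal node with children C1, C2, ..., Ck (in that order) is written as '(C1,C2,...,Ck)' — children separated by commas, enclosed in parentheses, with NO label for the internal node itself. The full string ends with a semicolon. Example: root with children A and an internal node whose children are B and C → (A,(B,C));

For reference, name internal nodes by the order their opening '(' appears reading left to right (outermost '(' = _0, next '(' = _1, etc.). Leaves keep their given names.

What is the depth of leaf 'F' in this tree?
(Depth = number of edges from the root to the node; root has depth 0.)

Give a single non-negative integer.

Newick: (T,(J,(A,L),((S,E,W),(G,Z,(F,D,Y)))));
Naming internals by '(' encounter order: outermost '(' = _0, next = _1, ...
Query node: F
Path from root: _0 -> _1 -> _3 -> _5 -> _6 -> F
Depth of F: 5 (number of edges from root)

Answer: 5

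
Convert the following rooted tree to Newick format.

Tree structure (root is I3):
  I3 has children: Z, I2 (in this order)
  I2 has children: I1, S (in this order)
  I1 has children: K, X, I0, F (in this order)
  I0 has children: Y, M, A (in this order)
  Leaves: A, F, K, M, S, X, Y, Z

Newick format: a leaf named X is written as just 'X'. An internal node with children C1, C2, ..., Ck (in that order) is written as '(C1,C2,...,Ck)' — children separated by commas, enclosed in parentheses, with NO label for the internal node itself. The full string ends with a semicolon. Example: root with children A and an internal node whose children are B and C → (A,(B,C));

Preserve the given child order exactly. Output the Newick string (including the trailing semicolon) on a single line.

Answer: (Z,((K,X,(Y,M,A),F),S));

Derivation:
internal I3 with children ['Z', 'I2']
  leaf 'Z' → 'Z'
  internal I2 with children ['I1', 'S']
    internal I1 with children ['K', 'X', 'I0', 'F']
      leaf 'K' → 'K'
      leaf 'X' → 'X'
      internal I0 with children ['Y', 'M', 'A']
        leaf 'Y' → 'Y'
        leaf 'M' → 'M'
        leaf 'A' → 'A'
      → '(Y,M,A)'
      leaf 'F' → 'F'
    → '(K,X,(Y,M,A),F)'
    leaf 'S' → 'S'
  → '((K,X,(Y,M,A),F),S)'
→ '(Z,((K,X,(Y,M,A),F),S))'
Final: (Z,((K,X,(Y,M,A),F),S));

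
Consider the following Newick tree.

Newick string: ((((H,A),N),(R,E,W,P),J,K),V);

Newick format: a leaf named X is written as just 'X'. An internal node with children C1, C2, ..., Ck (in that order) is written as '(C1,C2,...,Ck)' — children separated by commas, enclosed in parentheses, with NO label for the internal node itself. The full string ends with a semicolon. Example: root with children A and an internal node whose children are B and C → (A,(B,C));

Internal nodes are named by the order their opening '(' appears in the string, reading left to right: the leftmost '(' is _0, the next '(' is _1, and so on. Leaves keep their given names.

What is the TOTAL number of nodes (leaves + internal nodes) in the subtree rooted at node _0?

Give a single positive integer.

Answer: 15

Derivation:
Newick: ((((H,A),N),(R,E,W,P),J,K),V);
Locate _0: it is the '(' at position 0 (the 1st '(' reading left to right).
Query: subtree rooted at _0
_0: subtree_size = 1 + 14
  _1: subtree_size = 1 + 12
    _2: subtree_size = 1 + 4
      _3: subtree_size = 1 + 2
        H: subtree_size = 1 + 0
        A: subtree_size = 1 + 0
      N: subtree_size = 1 + 0
    _4: subtree_size = 1 + 4
      R: subtree_size = 1 + 0
      E: subtree_size = 1 + 0
      W: subtree_size = 1 + 0
      P: subtree_size = 1 + 0
    J: subtree_size = 1 + 0
    K: subtree_size = 1 + 0
  V: subtree_size = 1 + 0
Total subtree size of _0: 15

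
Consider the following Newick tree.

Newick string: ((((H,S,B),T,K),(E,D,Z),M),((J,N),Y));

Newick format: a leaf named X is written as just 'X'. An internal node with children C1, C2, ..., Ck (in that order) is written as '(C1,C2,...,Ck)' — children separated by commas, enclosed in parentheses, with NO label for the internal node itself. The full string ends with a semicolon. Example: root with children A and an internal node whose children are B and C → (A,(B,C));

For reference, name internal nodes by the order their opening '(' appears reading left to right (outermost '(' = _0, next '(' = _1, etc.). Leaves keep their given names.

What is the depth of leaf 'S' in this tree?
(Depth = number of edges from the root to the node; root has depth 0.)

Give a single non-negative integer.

Newick: ((((H,S,B),T,K),(E,D,Z),M),((J,N),Y));
Naming internals by '(' encounter order: outermost '(' = _0, next = _1, ...
Query node: S
Path from root: _0 -> _1 -> _2 -> _3 -> S
Depth of S: 4 (number of edges from root)

Answer: 4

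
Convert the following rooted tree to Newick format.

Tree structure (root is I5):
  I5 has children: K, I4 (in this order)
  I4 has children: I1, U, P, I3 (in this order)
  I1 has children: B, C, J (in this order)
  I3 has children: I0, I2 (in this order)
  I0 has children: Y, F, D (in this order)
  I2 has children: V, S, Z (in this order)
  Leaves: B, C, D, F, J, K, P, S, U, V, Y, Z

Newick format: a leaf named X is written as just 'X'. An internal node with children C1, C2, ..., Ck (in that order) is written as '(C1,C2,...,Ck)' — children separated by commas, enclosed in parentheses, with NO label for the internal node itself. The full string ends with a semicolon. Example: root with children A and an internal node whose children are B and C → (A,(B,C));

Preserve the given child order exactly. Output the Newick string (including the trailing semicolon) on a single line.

Answer: (K,((B,C,J),U,P,((Y,F,D),(V,S,Z))));

Derivation:
internal I5 with children ['K', 'I4']
  leaf 'K' → 'K'
  internal I4 with children ['I1', 'U', 'P', 'I3']
    internal I1 with children ['B', 'C', 'J']
      leaf 'B' → 'B'
      leaf 'C' → 'C'
      leaf 'J' → 'J'
    → '(B,C,J)'
    leaf 'U' → 'U'
    leaf 'P' → 'P'
    internal I3 with children ['I0', 'I2']
      internal I0 with children ['Y', 'F', 'D']
        leaf 'Y' → 'Y'
        leaf 'F' → 'F'
        leaf 'D' → 'D'
      → '(Y,F,D)'
      internal I2 with children ['V', 'S', 'Z']
        leaf 'V' → 'V'
        leaf 'S' → 'S'
        leaf 'Z' → 'Z'
      → '(V,S,Z)'
    → '((Y,F,D),(V,S,Z))'
  → '((B,C,J),U,P,((Y,F,D),(V,S,Z)))'
→ '(K,((B,C,J),U,P,((Y,F,D),(V,S,Z))))'
Final: (K,((B,C,J),U,P,((Y,F,D),(V,S,Z))));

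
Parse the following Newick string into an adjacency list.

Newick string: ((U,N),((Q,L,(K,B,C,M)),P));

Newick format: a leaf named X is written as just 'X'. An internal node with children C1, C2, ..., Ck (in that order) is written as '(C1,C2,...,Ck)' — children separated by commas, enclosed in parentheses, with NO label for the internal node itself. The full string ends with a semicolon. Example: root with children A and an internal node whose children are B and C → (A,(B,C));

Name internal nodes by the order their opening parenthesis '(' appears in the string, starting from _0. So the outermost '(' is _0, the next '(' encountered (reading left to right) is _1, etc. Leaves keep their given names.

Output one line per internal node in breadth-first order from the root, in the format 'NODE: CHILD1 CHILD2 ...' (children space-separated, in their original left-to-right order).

Input: ((U,N),((Q,L,(K,B,C,M)),P));
Scanning left-to-right, naming '(' by encounter order:
  pos 0: '(' -> open internal node _0 (depth 1)
  pos 1: '(' -> open internal node _1 (depth 2)
  pos 5: ')' -> close internal node _1 (now at depth 1)
  pos 7: '(' -> open internal node _2 (depth 2)
  pos 8: '(' -> open internal node _3 (depth 3)
  pos 13: '(' -> open internal node _4 (depth 4)
  pos 21: ')' -> close internal node _4 (now at depth 3)
  pos 22: ')' -> close internal node _3 (now at depth 2)
  pos 25: ')' -> close internal node _2 (now at depth 1)
  pos 26: ')' -> close internal node _0 (now at depth 0)
Total internal nodes: 5
BFS adjacency from root:
  _0: _1 _2
  _1: U N
  _2: _3 P
  _3: Q L _4
  _4: K B C M

Answer: _0: _1 _2
_1: U N
_2: _3 P
_3: Q L _4
_4: K B C M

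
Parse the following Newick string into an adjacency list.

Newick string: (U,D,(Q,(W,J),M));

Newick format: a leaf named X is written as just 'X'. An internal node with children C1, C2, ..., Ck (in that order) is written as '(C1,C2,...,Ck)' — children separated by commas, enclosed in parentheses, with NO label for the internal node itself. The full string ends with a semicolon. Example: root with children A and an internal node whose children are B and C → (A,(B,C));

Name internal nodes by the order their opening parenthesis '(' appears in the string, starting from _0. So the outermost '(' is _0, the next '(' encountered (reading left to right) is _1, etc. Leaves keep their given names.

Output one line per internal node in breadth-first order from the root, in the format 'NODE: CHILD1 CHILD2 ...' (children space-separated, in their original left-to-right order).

Input: (U,D,(Q,(W,J),M));
Scanning left-to-right, naming '(' by encounter order:
  pos 0: '(' -> open internal node _0 (depth 1)
  pos 5: '(' -> open internal node _1 (depth 2)
  pos 8: '(' -> open internal node _2 (depth 3)
  pos 12: ')' -> close internal node _2 (now at depth 2)
  pos 15: ')' -> close internal node _1 (now at depth 1)
  pos 16: ')' -> close internal node _0 (now at depth 0)
Total internal nodes: 3
BFS adjacency from root:
  _0: U D _1
  _1: Q _2 M
  _2: W J

Answer: _0: U D _1
_1: Q _2 M
_2: W J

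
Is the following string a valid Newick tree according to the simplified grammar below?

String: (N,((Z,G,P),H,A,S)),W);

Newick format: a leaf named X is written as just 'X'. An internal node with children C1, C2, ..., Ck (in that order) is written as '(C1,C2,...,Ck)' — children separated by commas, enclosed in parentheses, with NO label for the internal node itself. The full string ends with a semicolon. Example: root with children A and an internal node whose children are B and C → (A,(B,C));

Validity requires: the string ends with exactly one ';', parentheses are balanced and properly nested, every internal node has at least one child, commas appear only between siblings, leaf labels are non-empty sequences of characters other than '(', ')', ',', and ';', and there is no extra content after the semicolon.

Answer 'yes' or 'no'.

Input: (N,((Z,G,P),H,A,S)),W);
Paren balance: 3 '(' vs 4 ')' MISMATCH
Ends with single ';': True
Full parse: FAILS (extra content after tree at pos 19)
Valid: False

Answer: no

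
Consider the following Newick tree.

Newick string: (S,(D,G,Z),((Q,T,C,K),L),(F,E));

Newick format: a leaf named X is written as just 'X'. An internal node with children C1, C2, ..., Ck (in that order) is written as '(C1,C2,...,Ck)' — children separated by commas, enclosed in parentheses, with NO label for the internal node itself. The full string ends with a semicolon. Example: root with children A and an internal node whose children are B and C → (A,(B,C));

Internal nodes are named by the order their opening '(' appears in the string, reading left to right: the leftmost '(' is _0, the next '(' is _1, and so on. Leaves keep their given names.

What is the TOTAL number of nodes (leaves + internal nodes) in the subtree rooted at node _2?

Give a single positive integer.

Answer: 7

Derivation:
Newick: (S,(D,G,Z),((Q,T,C,K),L),(F,E));
Locate _2: it is the '(' at position 11 (the 3rd '(' reading left to right).
Query: subtree rooted at _2
_2: subtree_size = 1 + 6
  _3: subtree_size = 1 + 4
    Q: subtree_size = 1 + 0
    T: subtree_size = 1 + 0
    C: subtree_size = 1 + 0
    K: subtree_size = 1 + 0
  L: subtree_size = 1 + 0
Total subtree size of _2: 7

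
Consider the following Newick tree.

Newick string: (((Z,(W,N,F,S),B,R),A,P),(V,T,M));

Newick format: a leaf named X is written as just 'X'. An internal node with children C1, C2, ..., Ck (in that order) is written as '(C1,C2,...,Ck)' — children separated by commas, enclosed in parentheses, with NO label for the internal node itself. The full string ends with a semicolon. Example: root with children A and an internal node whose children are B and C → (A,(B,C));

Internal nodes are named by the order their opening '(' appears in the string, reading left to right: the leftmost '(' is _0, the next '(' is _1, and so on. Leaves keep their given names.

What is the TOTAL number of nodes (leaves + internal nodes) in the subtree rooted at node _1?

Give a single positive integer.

Newick: (((Z,(W,N,F,S),B,R),A,P),(V,T,M));
Locate _1: it is the '(' at position 1 (the 2nd '(' reading left to right).
Query: subtree rooted at _1
_1: subtree_size = 1 + 11
  _2: subtree_size = 1 + 8
    Z: subtree_size = 1 + 0
    _3: subtree_size = 1 + 4
      W: subtree_size = 1 + 0
      N: subtree_size = 1 + 0
      F: subtree_size = 1 + 0
      S: subtree_size = 1 + 0
    B: subtree_size = 1 + 0
    R: subtree_size = 1 + 0
  A: subtree_size = 1 + 0
  P: subtree_size = 1 + 0
Total subtree size of _1: 12

Answer: 12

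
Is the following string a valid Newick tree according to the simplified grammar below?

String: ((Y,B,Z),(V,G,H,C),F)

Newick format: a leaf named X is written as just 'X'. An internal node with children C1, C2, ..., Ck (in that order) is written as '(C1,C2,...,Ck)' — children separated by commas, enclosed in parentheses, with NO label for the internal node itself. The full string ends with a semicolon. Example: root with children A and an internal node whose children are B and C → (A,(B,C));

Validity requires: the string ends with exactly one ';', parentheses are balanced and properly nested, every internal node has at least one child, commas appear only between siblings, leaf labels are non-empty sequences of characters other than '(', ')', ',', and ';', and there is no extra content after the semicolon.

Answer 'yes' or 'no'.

Input: ((Y,B,Z),(V,G,H,C),F)
Paren balance: 3 '(' vs 3 ')' OK
Ends with single ';': False
Full parse: FAILS (must end with ;)
Valid: False

Answer: no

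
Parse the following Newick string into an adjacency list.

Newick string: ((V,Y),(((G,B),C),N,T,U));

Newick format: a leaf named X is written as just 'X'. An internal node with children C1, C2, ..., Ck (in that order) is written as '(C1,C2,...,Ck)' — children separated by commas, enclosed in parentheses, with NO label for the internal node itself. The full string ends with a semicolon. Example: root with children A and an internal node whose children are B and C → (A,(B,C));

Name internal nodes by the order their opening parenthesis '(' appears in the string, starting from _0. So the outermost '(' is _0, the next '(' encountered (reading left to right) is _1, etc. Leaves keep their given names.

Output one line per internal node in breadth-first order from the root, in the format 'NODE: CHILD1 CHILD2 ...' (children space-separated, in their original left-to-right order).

Answer: _0: _1 _2
_1: V Y
_2: _3 N T U
_3: _4 C
_4: G B

Derivation:
Input: ((V,Y),(((G,B),C),N,T,U));
Scanning left-to-right, naming '(' by encounter order:
  pos 0: '(' -> open internal node _0 (depth 1)
  pos 1: '(' -> open internal node _1 (depth 2)
  pos 5: ')' -> close internal node _1 (now at depth 1)
  pos 7: '(' -> open internal node _2 (depth 2)
  pos 8: '(' -> open internal node _3 (depth 3)
  pos 9: '(' -> open internal node _4 (depth 4)
  pos 13: ')' -> close internal node _4 (now at depth 3)
  pos 16: ')' -> close internal node _3 (now at depth 2)
  pos 23: ')' -> close internal node _2 (now at depth 1)
  pos 24: ')' -> close internal node _0 (now at depth 0)
Total internal nodes: 5
BFS adjacency from root:
  _0: _1 _2
  _1: V Y
  _2: _3 N T U
  _3: _4 C
  _4: G B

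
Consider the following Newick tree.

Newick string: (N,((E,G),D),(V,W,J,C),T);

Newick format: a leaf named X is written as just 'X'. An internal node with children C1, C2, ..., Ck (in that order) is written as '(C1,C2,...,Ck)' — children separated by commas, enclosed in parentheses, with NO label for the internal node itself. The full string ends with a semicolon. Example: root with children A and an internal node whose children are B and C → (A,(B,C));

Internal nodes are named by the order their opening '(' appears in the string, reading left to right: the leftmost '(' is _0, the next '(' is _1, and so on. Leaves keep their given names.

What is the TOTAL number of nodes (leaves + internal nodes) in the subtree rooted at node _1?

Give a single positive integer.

Answer: 5

Derivation:
Newick: (N,((E,G),D),(V,W,J,C),T);
Locate _1: it is the '(' at position 3 (the 2nd '(' reading left to right).
Query: subtree rooted at _1
_1: subtree_size = 1 + 4
  _2: subtree_size = 1 + 2
    E: subtree_size = 1 + 0
    G: subtree_size = 1 + 0
  D: subtree_size = 1 + 0
Total subtree size of _1: 5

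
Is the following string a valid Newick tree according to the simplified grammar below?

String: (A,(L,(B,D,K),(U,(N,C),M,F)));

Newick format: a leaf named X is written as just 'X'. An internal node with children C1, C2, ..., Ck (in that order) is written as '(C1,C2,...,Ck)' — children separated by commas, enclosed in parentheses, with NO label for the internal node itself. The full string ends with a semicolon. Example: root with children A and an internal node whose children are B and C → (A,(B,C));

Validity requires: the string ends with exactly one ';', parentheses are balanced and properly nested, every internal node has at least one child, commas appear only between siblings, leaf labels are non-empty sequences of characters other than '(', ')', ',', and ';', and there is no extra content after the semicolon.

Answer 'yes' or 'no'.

Answer: yes

Derivation:
Input: (A,(L,(B,D,K),(U,(N,C),M,F)));
Paren balance: 5 '(' vs 5 ')' OK
Ends with single ';': True
Full parse: OK
Valid: True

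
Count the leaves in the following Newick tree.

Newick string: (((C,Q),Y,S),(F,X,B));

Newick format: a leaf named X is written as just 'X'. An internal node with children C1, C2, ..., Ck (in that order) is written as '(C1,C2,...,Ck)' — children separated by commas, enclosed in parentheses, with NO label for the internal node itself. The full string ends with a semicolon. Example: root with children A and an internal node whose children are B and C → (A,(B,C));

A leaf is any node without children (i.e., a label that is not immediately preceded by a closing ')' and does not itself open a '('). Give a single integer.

Newick: (((C,Q),Y,S),(F,X,B));
Scan left-to-right; a leaf is any maximal label run not followed by '(':
  pos 3: leaf 'C' → count = 1
  pos 5: leaf 'Q' → count = 2
  pos 8: leaf 'Y' → count = 3
  pos 10: leaf 'S' → count = 4
  pos 14: leaf 'F' → count = 5
  pos 16: leaf 'X' → count = 6
  pos 18: leaf 'B' → count = 7
Total leaves: 7

Answer: 7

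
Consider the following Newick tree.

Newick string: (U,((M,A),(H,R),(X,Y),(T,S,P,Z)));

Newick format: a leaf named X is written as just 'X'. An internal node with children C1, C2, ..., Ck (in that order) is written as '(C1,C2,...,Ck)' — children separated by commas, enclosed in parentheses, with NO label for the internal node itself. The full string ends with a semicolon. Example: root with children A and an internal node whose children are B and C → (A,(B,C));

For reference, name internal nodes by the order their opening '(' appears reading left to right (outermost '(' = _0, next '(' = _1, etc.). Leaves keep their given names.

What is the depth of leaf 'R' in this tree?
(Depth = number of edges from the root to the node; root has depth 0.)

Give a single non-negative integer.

Newick: (U,((M,A),(H,R),(X,Y),(T,S,P,Z)));
Naming internals by '(' encounter order: outermost '(' = _0, next = _1, ...
Query node: R
Path from root: _0 -> _1 -> _3 -> R
Depth of R: 3 (number of edges from root)

Answer: 3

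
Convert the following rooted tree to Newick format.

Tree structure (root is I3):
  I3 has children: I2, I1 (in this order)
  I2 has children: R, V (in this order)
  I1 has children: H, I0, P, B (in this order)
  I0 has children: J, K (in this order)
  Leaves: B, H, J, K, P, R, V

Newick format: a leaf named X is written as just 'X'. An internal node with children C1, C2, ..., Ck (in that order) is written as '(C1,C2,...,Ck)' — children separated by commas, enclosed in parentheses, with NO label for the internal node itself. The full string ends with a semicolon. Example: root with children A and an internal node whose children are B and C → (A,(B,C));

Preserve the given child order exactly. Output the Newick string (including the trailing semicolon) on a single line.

Answer: ((R,V),(H,(J,K),P,B));

Derivation:
internal I3 with children ['I2', 'I1']
  internal I2 with children ['R', 'V']
    leaf 'R' → 'R'
    leaf 'V' → 'V'
  → '(R,V)'
  internal I1 with children ['H', 'I0', 'P', 'B']
    leaf 'H' → 'H'
    internal I0 with children ['J', 'K']
      leaf 'J' → 'J'
      leaf 'K' → 'K'
    → '(J,K)'
    leaf 'P' → 'P'
    leaf 'B' → 'B'
  → '(H,(J,K),P,B)'
→ '((R,V),(H,(J,K),P,B))'
Final: ((R,V),(H,(J,K),P,B));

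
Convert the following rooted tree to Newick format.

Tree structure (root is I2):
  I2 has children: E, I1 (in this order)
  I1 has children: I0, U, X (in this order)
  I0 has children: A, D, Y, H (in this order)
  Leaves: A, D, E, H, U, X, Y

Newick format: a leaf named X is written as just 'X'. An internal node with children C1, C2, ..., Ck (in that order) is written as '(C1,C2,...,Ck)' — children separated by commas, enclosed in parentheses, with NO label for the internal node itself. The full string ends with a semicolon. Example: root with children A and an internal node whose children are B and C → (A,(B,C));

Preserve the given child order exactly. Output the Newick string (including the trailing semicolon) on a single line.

Answer: (E,((A,D,Y,H),U,X));

Derivation:
internal I2 with children ['E', 'I1']
  leaf 'E' → 'E'
  internal I1 with children ['I0', 'U', 'X']
    internal I0 with children ['A', 'D', 'Y', 'H']
      leaf 'A' → 'A'
      leaf 'D' → 'D'
      leaf 'Y' → 'Y'
      leaf 'H' → 'H'
    → '(A,D,Y,H)'
    leaf 'U' → 'U'
    leaf 'X' → 'X'
  → '((A,D,Y,H),U,X)'
→ '(E,((A,D,Y,H),U,X))'
Final: (E,((A,D,Y,H),U,X));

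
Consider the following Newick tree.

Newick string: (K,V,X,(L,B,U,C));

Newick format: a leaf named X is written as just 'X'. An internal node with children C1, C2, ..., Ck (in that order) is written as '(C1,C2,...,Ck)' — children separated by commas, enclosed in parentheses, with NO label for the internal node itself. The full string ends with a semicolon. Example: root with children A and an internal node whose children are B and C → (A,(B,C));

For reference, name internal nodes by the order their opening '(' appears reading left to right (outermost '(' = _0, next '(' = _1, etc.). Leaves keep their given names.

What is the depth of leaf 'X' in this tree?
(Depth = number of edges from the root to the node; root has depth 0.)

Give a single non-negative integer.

Answer: 1

Derivation:
Newick: (K,V,X,(L,B,U,C));
Naming internals by '(' encounter order: outermost '(' = _0, next = _1, ...
Query node: X
Path from root: _0 -> X
Depth of X: 1 (number of edges from root)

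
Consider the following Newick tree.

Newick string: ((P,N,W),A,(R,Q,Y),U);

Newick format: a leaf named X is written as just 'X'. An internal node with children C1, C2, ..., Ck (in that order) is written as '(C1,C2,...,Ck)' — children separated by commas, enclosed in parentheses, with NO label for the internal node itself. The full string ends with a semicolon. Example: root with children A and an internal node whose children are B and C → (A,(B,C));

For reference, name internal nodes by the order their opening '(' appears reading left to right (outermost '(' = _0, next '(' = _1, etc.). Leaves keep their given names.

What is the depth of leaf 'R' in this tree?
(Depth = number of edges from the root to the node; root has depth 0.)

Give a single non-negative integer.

Newick: ((P,N,W),A,(R,Q,Y),U);
Naming internals by '(' encounter order: outermost '(' = _0, next = _1, ...
Query node: R
Path from root: _0 -> _2 -> R
Depth of R: 2 (number of edges from root)

Answer: 2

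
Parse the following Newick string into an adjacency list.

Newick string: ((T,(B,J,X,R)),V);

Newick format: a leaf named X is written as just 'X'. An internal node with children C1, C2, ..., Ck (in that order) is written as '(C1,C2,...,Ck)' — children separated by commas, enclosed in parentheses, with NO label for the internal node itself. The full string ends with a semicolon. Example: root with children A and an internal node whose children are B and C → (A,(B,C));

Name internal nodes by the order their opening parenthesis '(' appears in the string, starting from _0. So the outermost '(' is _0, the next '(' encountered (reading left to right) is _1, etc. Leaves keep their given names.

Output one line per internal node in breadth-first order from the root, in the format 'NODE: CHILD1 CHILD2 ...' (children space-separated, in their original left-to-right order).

Answer: _0: _1 V
_1: T _2
_2: B J X R

Derivation:
Input: ((T,(B,J,X,R)),V);
Scanning left-to-right, naming '(' by encounter order:
  pos 0: '(' -> open internal node _0 (depth 1)
  pos 1: '(' -> open internal node _1 (depth 2)
  pos 4: '(' -> open internal node _2 (depth 3)
  pos 12: ')' -> close internal node _2 (now at depth 2)
  pos 13: ')' -> close internal node _1 (now at depth 1)
  pos 16: ')' -> close internal node _0 (now at depth 0)
Total internal nodes: 3
BFS adjacency from root:
  _0: _1 V
  _1: T _2
  _2: B J X R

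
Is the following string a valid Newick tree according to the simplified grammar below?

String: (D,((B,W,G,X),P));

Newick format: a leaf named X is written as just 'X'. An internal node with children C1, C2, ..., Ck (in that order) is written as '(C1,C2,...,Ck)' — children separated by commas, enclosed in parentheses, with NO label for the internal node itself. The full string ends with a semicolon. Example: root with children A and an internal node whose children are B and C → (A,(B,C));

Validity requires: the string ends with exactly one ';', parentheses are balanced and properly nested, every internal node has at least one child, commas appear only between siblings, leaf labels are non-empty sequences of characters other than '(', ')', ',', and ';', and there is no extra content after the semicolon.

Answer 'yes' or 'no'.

Input: (D,((B,W,G,X),P));
Paren balance: 3 '(' vs 3 ')' OK
Ends with single ';': True
Full parse: OK
Valid: True

Answer: yes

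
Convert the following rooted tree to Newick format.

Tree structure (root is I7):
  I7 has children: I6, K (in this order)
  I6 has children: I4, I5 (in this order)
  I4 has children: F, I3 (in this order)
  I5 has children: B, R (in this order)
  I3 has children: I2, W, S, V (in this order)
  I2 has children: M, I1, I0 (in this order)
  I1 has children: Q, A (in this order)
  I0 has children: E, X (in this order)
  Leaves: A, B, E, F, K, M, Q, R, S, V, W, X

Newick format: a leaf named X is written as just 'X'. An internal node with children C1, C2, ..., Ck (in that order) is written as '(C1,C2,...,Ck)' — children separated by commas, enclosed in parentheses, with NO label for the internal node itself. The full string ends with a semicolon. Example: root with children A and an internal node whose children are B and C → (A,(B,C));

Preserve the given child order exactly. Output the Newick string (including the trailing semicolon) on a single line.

internal I7 with children ['I6', 'K']
  internal I6 with children ['I4', 'I5']
    internal I4 with children ['F', 'I3']
      leaf 'F' → 'F'
      internal I3 with children ['I2', 'W', 'S', 'V']
        internal I2 with children ['M', 'I1', 'I0']
          leaf 'M' → 'M'
          internal I1 with children ['Q', 'A']
            leaf 'Q' → 'Q'
            leaf 'A' → 'A'
          → '(Q,A)'
          internal I0 with children ['E', 'X']
            leaf 'E' → 'E'
            leaf 'X' → 'X'
          → '(E,X)'
        → '(M,(Q,A),(E,X))'
        leaf 'W' → 'W'
        leaf 'S' → 'S'
        leaf 'V' → 'V'
      → '((M,(Q,A),(E,X)),W,S,V)'
    → '(F,((M,(Q,A),(E,X)),W,S,V))'
    internal I5 with children ['B', 'R']
      leaf 'B' → 'B'
      leaf 'R' → 'R'
    → '(B,R)'
  → '((F,((M,(Q,A),(E,X)),W,S,V)),(B,R))'
  leaf 'K' → 'K'
→ '(((F,((M,(Q,A),(E,X)),W,S,V)),(B,R)),K)'
Final: (((F,((M,(Q,A),(E,X)),W,S,V)),(B,R)),K);

Answer: (((F,((M,(Q,A),(E,X)),W,S,V)),(B,R)),K);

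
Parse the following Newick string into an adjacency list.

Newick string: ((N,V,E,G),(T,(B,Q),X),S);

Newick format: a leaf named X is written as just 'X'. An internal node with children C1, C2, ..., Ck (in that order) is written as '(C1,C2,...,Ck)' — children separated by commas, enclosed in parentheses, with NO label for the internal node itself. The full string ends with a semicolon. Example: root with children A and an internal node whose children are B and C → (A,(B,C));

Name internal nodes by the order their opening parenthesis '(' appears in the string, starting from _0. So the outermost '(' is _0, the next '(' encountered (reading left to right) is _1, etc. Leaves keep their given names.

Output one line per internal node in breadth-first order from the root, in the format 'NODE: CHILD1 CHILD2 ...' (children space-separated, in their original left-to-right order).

Answer: _0: _1 _2 S
_1: N V E G
_2: T _3 X
_3: B Q

Derivation:
Input: ((N,V,E,G),(T,(B,Q),X),S);
Scanning left-to-right, naming '(' by encounter order:
  pos 0: '(' -> open internal node _0 (depth 1)
  pos 1: '(' -> open internal node _1 (depth 2)
  pos 9: ')' -> close internal node _1 (now at depth 1)
  pos 11: '(' -> open internal node _2 (depth 2)
  pos 14: '(' -> open internal node _3 (depth 3)
  pos 18: ')' -> close internal node _3 (now at depth 2)
  pos 21: ')' -> close internal node _2 (now at depth 1)
  pos 24: ')' -> close internal node _0 (now at depth 0)
Total internal nodes: 4
BFS adjacency from root:
  _0: _1 _2 S
  _1: N V E G
  _2: T _3 X
  _3: B Q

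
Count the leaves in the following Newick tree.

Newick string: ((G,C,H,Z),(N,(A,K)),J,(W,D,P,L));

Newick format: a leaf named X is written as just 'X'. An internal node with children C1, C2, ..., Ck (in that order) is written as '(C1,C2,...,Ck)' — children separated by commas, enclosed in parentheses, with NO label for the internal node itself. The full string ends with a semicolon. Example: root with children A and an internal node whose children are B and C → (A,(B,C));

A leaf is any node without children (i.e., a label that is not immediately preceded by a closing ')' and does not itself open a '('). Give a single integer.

Newick: ((G,C,H,Z),(N,(A,K)),J,(W,D,P,L));
Scan left-to-right; a leaf is any maximal label run not followed by '(':
  pos 2: leaf 'G' → count = 1
  pos 4: leaf 'C' → count = 2
  pos 6: leaf 'H' → count = 3
  pos 8: leaf 'Z' → count = 4
  pos 12: leaf 'N' → count = 5
  pos 15: leaf 'A' → count = 6
  pos 17: leaf 'K' → count = 7
  pos 21: leaf 'J' → count = 8
  pos 24: leaf 'W' → count = 9
  pos 26: leaf 'D' → count = 10
  pos 28: leaf 'P' → count = 11
  pos 30: leaf 'L' → count = 12
Total leaves: 12

Answer: 12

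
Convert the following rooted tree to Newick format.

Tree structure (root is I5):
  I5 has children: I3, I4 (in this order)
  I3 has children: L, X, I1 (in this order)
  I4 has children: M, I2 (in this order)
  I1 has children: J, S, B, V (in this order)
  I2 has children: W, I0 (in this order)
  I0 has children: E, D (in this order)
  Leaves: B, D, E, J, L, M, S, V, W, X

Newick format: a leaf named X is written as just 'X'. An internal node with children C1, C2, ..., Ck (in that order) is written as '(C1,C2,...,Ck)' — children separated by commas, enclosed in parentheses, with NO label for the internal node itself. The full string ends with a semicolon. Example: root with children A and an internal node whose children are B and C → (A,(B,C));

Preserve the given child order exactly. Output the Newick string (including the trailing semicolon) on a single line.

internal I5 with children ['I3', 'I4']
  internal I3 with children ['L', 'X', 'I1']
    leaf 'L' → 'L'
    leaf 'X' → 'X'
    internal I1 with children ['J', 'S', 'B', 'V']
      leaf 'J' → 'J'
      leaf 'S' → 'S'
      leaf 'B' → 'B'
      leaf 'V' → 'V'
    → '(J,S,B,V)'
  → '(L,X,(J,S,B,V))'
  internal I4 with children ['M', 'I2']
    leaf 'M' → 'M'
    internal I2 with children ['W', 'I0']
      leaf 'W' → 'W'
      internal I0 with children ['E', 'D']
        leaf 'E' → 'E'
        leaf 'D' → 'D'
      → '(E,D)'
    → '(W,(E,D))'
  → '(M,(W,(E,D)))'
→ '((L,X,(J,S,B,V)),(M,(W,(E,D))))'
Final: ((L,X,(J,S,B,V)),(M,(W,(E,D))));

Answer: ((L,X,(J,S,B,V)),(M,(W,(E,D))));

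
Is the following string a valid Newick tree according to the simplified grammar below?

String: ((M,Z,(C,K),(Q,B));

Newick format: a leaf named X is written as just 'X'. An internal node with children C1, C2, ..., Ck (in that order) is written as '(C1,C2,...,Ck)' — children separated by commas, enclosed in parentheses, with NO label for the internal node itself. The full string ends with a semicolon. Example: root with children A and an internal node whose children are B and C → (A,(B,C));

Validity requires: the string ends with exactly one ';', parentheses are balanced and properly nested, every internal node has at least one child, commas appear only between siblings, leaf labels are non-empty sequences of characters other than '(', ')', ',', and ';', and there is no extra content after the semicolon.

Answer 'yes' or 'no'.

Input: ((M,Z,(C,K),(Q,B));
Paren balance: 4 '(' vs 3 ')' MISMATCH
Ends with single ';': True
Full parse: FAILS (expected , or ) at pos 18)
Valid: False

Answer: no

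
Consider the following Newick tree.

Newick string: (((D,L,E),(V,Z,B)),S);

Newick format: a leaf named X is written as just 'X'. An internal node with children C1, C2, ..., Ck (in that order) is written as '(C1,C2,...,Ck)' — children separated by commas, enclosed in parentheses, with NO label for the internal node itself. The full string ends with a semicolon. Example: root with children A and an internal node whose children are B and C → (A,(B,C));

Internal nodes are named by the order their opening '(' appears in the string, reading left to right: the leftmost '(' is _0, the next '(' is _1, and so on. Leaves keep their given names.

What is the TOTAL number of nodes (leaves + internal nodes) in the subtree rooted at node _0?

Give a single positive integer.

Answer: 11

Derivation:
Newick: (((D,L,E),(V,Z,B)),S);
Locate _0: it is the '(' at position 0 (the 1st '(' reading left to right).
Query: subtree rooted at _0
_0: subtree_size = 1 + 10
  _1: subtree_size = 1 + 8
    _2: subtree_size = 1 + 3
      D: subtree_size = 1 + 0
      L: subtree_size = 1 + 0
      E: subtree_size = 1 + 0
    _3: subtree_size = 1 + 3
      V: subtree_size = 1 + 0
      Z: subtree_size = 1 + 0
      B: subtree_size = 1 + 0
  S: subtree_size = 1 + 0
Total subtree size of _0: 11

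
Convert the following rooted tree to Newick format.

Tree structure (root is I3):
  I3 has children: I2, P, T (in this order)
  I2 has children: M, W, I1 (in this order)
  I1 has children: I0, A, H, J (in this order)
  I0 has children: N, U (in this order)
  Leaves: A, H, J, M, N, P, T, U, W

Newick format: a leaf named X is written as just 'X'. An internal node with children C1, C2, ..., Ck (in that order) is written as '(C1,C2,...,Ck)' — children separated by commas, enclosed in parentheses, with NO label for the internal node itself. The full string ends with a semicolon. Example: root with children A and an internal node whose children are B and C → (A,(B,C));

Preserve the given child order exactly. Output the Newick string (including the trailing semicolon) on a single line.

internal I3 with children ['I2', 'P', 'T']
  internal I2 with children ['M', 'W', 'I1']
    leaf 'M' → 'M'
    leaf 'W' → 'W'
    internal I1 with children ['I0', 'A', 'H', 'J']
      internal I0 with children ['N', 'U']
        leaf 'N' → 'N'
        leaf 'U' → 'U'
      → '(N,U)'
      leaf 'A' → 'A'
      leaf 'H' → 'H'
      leaf 'J' → 'J'
    → '((N,U),A,H,J)'
  → '(M,W,((N,U),A,H,J))'
  leaf 'P' → 'P'
  leaf 'T' → 'T'
→ '((M,W,((N,U),A,H,J)),P,T)'
Final: ((M,W,((N,U),A,H,J)),P,T);

Answer: ((M,W,((N,U),A,H,J)),P,T);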